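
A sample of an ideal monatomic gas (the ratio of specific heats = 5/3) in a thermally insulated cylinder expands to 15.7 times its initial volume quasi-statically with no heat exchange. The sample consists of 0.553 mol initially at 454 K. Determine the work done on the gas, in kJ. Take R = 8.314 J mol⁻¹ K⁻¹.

W ≈ -2.63 kJ

Adiabatic: T₁V₁^(γ−1) = T₂V₂^(γ−1) ⇒ T₂ = T₁ (V₁/V₂)^(γ−1).
T₂ = 454 × (1/15.7)^(2/3) = 72.41 K.
Q = 0, so ΔU = W_on_gas = nCᵥΔT with Cᵥ = R/(γ−1) = 12.47 J/(mol·K).
ΔU = 0.553 × 12.47 × (72.41 − 454) = -2632 J.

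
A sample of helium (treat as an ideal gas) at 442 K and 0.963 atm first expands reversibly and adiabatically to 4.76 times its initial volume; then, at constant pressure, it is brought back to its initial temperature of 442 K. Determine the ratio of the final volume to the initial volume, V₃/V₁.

V₃/V₁ ≈ 13.5

For a monatomic ideal gas γ = 5/3.
Adiabatic step: V₂/V₁ = 4.76; T₂ = T₁·(1/4.76)^(2/3) = 156.2 K.
Isobaric step: V₃/V₂ = T₃/T₂ = 442/156.2.
V₃/V₁ = (V₂/V₁)(V₃/V₂) = 4.76 × (442/156.2) = 13.47.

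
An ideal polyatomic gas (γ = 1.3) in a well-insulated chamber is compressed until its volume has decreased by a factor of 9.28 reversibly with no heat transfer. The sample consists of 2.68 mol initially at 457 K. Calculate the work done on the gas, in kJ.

Adiabatic: T₁V₁^(γ−1) = T₂V₂^(γ−1) ⇒ T₂ = T₁ (V₁/V₂)^(γ−1).
T₂ = 457 × 9.28^(0.3) = 891.6 K.
Q = 0, so ΔU = W_on_gas = nCᵥΔT with Cᵥ = R/(γ−1) = 27.71 J/(mol·K).
ΔU = 2.68 × 27.71 × (891.6 − 457) = 32280 J.

W ≈ 32.3 kJ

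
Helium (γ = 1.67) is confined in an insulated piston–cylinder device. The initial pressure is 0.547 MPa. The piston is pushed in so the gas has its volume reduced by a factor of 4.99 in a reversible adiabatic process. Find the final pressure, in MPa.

Since PV^γ is constant along a reversible adiabat, P₂ = P₁ (V₁/V₂)^γ.
P₂ = 0.547 × 4.99^(1.67) = 8.013 MPa.

P₂ ≈ 8.01 MPa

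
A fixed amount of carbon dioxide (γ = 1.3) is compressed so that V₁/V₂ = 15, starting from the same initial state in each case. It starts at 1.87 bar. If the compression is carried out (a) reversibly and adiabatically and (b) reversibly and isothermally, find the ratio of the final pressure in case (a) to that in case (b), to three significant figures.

P_adiabatic / P_isothermal ≈ 2.25

Isothermal: P_b = P₁(V₁/V₂) = 1.87×15.
Adiabatic: P_a = P₁(V₁/V₂)^γ = 1.87×15^(1.3).
P_a/P_b = (V₁/V₂)^(γ−1) = 15^(0.3) = 2.253.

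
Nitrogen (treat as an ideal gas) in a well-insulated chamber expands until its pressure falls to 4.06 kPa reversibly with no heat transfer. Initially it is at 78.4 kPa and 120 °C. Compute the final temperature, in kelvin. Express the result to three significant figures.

T₂ ≈ 169 K

Adiabatic: T₂/T₁ = (P₂/P₁)^((γ−1)/γ).
For a diatomic ideal gas γ = 7/5, so (γ−1)/γ = 2/7.
T₁ = 120 °C = 393.1 K.
T₂ = 393.1 × (4.06/78.4)^(2/7) = 168.7 K.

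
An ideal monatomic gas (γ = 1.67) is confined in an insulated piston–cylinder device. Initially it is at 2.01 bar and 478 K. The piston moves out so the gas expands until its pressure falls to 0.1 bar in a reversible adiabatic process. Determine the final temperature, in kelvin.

T₂ ≈ 143 K

Along an adiabat T P^((1−γ)/γ) is constant, so T₂ = T₁ (P₂/P₁)^((γ−1)/γ).
T₂ = 478 × (0.1/2.01)^(0.401) = 143.4 K.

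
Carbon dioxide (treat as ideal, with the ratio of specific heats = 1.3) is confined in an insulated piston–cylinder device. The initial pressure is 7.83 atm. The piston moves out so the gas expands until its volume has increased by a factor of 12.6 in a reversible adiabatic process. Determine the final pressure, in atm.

P₂ ≈ 0.291 atm

Since PV^γ is constant along a reversible adiabat, P₂ = P₁ (V₁/V₂)^γ.
P₂ = 7.83 × (1/12.6)^(1.3) = 0.2906 atm.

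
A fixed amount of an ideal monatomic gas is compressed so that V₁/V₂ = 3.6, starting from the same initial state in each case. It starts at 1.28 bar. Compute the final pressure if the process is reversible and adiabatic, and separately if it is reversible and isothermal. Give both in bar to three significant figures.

For a monatomic ideal gas γ = 5/3.
Isothermal: P₂ = P₁(V₁/V₂) = 1.28×3.6 = 4.608 bar.
Adiabatic: P₂ = P₁(V₁/V₂)^γ = 1.28×3.6^(5/3) = 10.82 bar.

adiabatic: 10.8 bar; isothermal: 4.61 bar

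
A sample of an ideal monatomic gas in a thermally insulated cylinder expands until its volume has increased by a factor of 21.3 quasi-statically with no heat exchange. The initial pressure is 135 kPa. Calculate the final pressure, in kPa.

P₂ ≈ 0.825 kPa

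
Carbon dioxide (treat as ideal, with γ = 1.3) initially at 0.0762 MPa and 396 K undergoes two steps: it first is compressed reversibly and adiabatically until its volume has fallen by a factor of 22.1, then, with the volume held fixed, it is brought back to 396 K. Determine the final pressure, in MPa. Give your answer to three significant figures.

P₃ ≈ 1.68 MPa

Adiabatic step (PV^γ = const): P₂ = 0.0762×22.1^(1.3) = 4.263 MPa; T₂ = 396×22.1^(0.3) = 1002 K.
Isochoric: P₃ = P₂(T₃/T₂) = 4.263 × (396/1002) = 1.684 MPa.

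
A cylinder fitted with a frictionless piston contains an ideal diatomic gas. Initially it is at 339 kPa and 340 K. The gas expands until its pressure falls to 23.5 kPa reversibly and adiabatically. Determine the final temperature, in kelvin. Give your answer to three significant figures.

T₂ ≈ 159 K

Along an adiabat T P^((1−γ)/γ) is constant, so T₂ = T₁ (P₂/P₁)^((γ−1)/γ).
For a diatomic ideal gas γ = 7/5, so (γ−1)/γ = 2/7.
T₂ = 340 × (23.5/339)^(2/7) = 158.6 K.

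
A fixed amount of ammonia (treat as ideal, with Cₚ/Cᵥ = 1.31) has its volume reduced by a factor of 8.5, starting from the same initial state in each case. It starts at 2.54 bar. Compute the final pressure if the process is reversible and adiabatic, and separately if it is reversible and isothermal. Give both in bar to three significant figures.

Isothermal: P₂ = P₁(V₁/V₂) = 2.54×8.5 = 21.59 bar.
Adiabatic: P₂ = P₁(V₁/V₂)^γ = 2.54×8.5^(1.31) = 41.92 bar.

adiabatic: 41.9 bar; isothermal: 21.6 bar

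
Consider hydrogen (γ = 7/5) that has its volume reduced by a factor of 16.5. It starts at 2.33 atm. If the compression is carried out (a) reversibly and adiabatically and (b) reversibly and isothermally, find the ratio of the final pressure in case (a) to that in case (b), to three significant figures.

P_adiabatic / P_isothermal ≈ 3.07

Isothermal: P_b = P₁(V₁/V₂) = 2.33×16.5.
Adiabatic: P_a = P₁(V₁/V₂)^γ = 2.33×16.5^(7/5).
P_a/P_b = (V₁/V₂)^(γ−1) = 16.5^(2/5) = 3.069.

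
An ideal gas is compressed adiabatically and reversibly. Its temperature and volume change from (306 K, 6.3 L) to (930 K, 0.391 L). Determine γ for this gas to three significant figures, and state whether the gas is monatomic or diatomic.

TV^(γ−1) = const ⇒ γ − 1 = ln(T₂/T₁) / ln(V₁/V₂).
γ = 1 + ln(930/306) / ln(6.3/0.391) = 1.4.
γ ≈ 1.40 is close to 7/5, so the gas is diatomic.

γ ≈ 1.40; diatomic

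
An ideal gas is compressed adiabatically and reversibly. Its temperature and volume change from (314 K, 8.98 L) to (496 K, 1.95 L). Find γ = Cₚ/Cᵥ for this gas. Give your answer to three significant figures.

γ ≈ 1.30

TV^(γ−1) = const ⇒ γ − 1 = ln(T₂/T₁) / ln(V₁/V₂).
γ = 1 + ln(496/314) / ln(8.98/1.95) = 1.299.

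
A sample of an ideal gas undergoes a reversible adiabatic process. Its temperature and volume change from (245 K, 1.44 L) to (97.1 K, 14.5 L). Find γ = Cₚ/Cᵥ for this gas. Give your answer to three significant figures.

TV^(γ−1) = const ⇒ γ − 1 = ln(T₂/T₁) / ln(V₁/V₂).
γ = 1 + ln(97.1/245) / ln(1.44/14.5) = 1.401.

γ ≈ 1.40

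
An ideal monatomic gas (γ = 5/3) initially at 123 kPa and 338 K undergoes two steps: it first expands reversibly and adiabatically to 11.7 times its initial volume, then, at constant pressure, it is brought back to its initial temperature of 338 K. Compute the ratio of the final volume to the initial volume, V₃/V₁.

V₃/V₁ ≈ 60.3

Adiabatic step: V₂/V₁ = 11.7; T₂ = T₁·(1/11.7)^(2/3) = 65.58 K.
Isobaric step: V₃/V₂ = T₃/T₂ = 338/65.58.
V₃/V₁ = (V₂/V₁)(V₃/V₂) = 11.7 × (338/65.58) = 60.3.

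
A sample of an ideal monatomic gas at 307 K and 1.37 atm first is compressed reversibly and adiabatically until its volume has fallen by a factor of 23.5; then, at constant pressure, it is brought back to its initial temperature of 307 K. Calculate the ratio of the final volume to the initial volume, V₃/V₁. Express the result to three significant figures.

V₃/V₁ ≈ 0.00519

For a monatomic ideal gas γ = 5/3.
Adiabatic step: V₂/V₁ = 0.04255; T₂ = T₁·23.5^(2/3) = 2519 K.
Isobaric step: V₃/V₂ = T₃/T₂ = 307/2519.
V₃/V₁ = (V₂/V₁)(V₃/V₂) = 0.04255 × (307/2519) = 0.005187.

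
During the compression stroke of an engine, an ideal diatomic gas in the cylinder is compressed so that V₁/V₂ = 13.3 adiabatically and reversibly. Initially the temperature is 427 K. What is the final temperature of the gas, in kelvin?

Adiabatic: T₁V₁^(γ−1) = T₂V₂^(γ−1) ⇒ T₂ = T₁ (V₁/V₂)^(γ−1).
For a diatomic ideal gas γ = 7/5, so γ−1 = 2/5.
T₂ = 427 × 13.3^(2/5) = 1202 K.

T₂ ≈ 1200 K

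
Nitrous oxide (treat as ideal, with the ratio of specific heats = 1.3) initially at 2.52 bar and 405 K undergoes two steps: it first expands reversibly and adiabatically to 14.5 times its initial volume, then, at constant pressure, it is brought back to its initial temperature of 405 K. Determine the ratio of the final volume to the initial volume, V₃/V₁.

V₃/V₁ ≈ 32.3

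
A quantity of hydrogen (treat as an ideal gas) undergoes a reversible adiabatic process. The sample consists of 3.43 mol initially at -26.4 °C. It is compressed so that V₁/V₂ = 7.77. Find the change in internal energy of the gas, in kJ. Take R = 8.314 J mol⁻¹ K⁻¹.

Adiabatic: T₁V₁^(γ−1) = T₂V₂^(γ−1) ⇒ T₂ = T₁ (V₁/V₂)^(γ−1).
γ = 7/5 for a diatomic ideal gas, so γ−1 = 2/5.
T₁ = -26.4 °C = 246.7 K.
T₂ = 246.7 × 7.77^(2/5) = 560.3 K.
Q = 0, so ΔU = W_on_gas = nCᵥΔT with Cᵥ = R/(γ−1) = 20.79 J/(mol·K).
ΔU = 3.43 × 20.79 × (560.3 − 246.7) = 22350 J.

ΔU ≈ 22.4 kJ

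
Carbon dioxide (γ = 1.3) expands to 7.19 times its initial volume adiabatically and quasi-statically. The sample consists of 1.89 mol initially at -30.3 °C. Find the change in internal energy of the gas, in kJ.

Adiabatic: T₁V₁^(γ−1) = T₂V₂^(γ−1) ⇒ T₂ = T₁ (V₁/V₂)^(γ−1).
T₁ = -30.3 °C = 242.8 K.
T₂ = 242.8 × (1/7.19)^(0.3) = 134.4 K.
Q = 0, so ΔU = W_on_gas = nCᵥΔT with Cᵥ = R/(γ−1) = 27.71 J/(mol·K).
ΔU = 1.89 × 27.71 × (134.4 − 242.8) = -5682 J.

ΔU ≈ -5.68 kJ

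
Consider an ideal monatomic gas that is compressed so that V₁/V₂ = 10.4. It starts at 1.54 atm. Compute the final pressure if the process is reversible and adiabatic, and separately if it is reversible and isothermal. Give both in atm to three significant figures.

adiabatic: 76.3 atm; isothermal: 16.0 atm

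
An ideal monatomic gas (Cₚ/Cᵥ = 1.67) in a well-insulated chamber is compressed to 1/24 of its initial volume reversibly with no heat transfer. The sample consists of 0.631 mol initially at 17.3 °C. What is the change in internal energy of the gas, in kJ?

Adiabatic: T₁V₁^(γ−1) = T₂V₂^(γ−1) ⇒ T₂ = T₁ (V₁/V₂)^(γ−1).
T₁ = 17.3 °C = 290.4 K.
T₂ = 290.4 × 24^(0.67) = 2442 K.
Q = 0, so ΔU = W_on_gas = nCᵥΔT with Cᵥ = R/(γ−1) = 12.41 J/(mol·K).
ΔU = 0.631 × 12.41 × (2442 − 290.4) = 16850 J.

ΔU ≈ 16.8 kJ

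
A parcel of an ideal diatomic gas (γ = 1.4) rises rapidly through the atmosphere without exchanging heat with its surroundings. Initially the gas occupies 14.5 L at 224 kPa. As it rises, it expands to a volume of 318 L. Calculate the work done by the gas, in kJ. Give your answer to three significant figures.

W ≈ 5.76 kJ

P₂ = P₁(V₁/V₂)^γ = 224×(14.5/318)^(1.4) = 2.97 kPa.
For a reversible adiabat, W_by_gas = (P₁V₁ − P₂V₂)/(γ−1).
W_by = (224000×0.0145 − 2970×0.318) / (0.4) = 5759 J.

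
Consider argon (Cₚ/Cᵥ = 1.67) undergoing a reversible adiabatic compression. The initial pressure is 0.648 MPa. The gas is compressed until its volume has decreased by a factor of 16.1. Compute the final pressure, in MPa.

P₂ ≈ 67.1 MPa

Adiabatic: P₁V₁^γ = P₂V₂^γ ⇒ P₂ = P₁ (V₁/V₂)^γ.
P₂ = 0.648 × 16.1^(1.67) = 67.14 MPa.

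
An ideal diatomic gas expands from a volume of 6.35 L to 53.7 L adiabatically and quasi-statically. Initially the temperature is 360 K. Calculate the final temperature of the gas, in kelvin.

For a reversible adiabat TV^(γ−1) is constant, so T₂ = T₁ (V₁/V₂)^(γ−1).
For a diatomic ideal gas γ = 7/5, so γ−1 = 2/5.
T₂ = 360 × (6.35/53.7)^(2/5) = 153.3 K.

T₂ ≈ 153 K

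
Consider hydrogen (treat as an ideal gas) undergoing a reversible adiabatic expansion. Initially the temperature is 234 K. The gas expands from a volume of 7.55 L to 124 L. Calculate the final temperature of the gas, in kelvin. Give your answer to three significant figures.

Adiabatic: T₁V₁^(γ−1) = T₂V₂^(γ−1) ⇒ T₂ = T₁ (V₁/V₂)^(γ−1).
For a diatomic ideal gas γ = 7/5, so γ−1 = 2/5.
T₂ = 234 × (7.55/124)^(2/5) = 76.39 K.

T₂ ≈ 76.4 K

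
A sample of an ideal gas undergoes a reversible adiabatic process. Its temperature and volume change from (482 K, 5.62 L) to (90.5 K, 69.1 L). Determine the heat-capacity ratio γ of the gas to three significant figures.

TV^(γ−1) = const ⇒ γ − 1 = ln(T₂/T₁) / ln(V₁/V₂).
γ = 1 + ln(90.5/482) / ln(5.62/69.1) = 1.667.

γ ≈ 1.67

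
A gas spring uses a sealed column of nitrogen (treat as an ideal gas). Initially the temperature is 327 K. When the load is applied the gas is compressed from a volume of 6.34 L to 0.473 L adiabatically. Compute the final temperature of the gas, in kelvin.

Adiabatic: T₁V₁^(γ−1) = T₂V₂^(γ−1) ⇒ T₂ = T₁ (V₁/V₂)^(γ−1).
For a diatomic ideal gas γ = 7/5, so γ−1 = 2/5.
T₂ = 327 × (6.34/0.473)^(2/5) = 923.5 K.

T₂ ≈ 924 K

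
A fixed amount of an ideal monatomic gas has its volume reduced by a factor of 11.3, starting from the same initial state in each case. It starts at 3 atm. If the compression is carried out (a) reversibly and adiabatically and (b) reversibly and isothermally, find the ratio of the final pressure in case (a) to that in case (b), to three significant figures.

P_adiabatic / P_isothermal ≈ 5.04

For a monatomic ideal gas γ = 5/3.
Isothermal: P_b = P₁(V₁/V₂) = 3×11.3.
Adiabatic: P_a = P₁(V₁/V₂)^γ = 3×11.3^(5/3).
P_a/P_b = (V₁/V₂)^(γ−1) = 11.3^(2/3) = 5.036.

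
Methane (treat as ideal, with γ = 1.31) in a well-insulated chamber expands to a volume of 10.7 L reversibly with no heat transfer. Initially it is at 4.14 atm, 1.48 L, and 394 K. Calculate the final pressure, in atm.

P₂ ≈ 0.310 atm

Adiabatic: P₁V₁^γ = P₂V₂^γ ⇒ P₂ = P₁ (V₁/V₂)^γ.
P₂ = 4.14 × (1.48/10.7)^(1.31) = 0.3101 atm.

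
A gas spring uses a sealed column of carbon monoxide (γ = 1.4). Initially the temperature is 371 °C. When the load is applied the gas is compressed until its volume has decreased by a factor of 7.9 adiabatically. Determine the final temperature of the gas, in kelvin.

Adiabatic: T₁V₁^(γ−1) = T₂V₂^(γ−1) ⇒ T₂ = T₁ (V₁/V₂)^(γ−1).
T₁ = 371 °C = 644.1 K.
T₂ = 644.1 × 7.9^(0.4) = 1472 K.

T₂ ≈ 1470 K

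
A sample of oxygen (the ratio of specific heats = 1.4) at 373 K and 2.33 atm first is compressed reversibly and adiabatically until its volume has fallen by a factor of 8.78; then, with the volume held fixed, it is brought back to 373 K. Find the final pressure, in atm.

Adiabatic step (PV^γ = const): P₂ = 2.33×8.78^(1.4) = 48.78 atm; T₂ = 373×8.78^(0.4) = 889.4 K.
Isochoric: P₃ = P₂(T₃/T₂) = 48.78 × (373/889.4) = 20.46 atm.

P₃ ≈ 20.5 atm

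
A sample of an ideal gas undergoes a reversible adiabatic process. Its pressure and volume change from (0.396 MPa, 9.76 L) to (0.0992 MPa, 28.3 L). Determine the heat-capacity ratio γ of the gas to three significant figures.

γ ≈ 1.30

PV^γ = const ⇒ γ = ln(P₂/P₁) / ln(V₁/V₂).
γ = ln(0.0992/0.396) / ln(9.76/28.3) = 1.3.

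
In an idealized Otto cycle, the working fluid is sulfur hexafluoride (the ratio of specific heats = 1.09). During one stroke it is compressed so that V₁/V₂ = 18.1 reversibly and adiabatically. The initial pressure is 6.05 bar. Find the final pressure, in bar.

P₂ ≈ 142 bar

Since PV^γ is constant along a reversible adiabat, P₂ = P₁ (V₁/V₂)^γ.
P₂ = 6.05 × 18.1^(1.09) = 142.1 bar.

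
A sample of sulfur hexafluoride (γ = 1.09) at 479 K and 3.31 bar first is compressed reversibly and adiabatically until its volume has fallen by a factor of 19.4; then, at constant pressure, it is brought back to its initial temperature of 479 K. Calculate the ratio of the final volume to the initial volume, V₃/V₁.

V₃/V₁ ≈ 0.0395

Adiabatic step: V₂/V₁ = 0.05155; T₂ = T₁·19.4^(0.09) = 625.5 K.
Isobaric step: V₃/V₂ = T₃/T₂ = 479/625.5.
V₃/V₁ = (V₂/V₁)(V₃/V₂) = 0.05155 × (479/625.5) = 0.03947.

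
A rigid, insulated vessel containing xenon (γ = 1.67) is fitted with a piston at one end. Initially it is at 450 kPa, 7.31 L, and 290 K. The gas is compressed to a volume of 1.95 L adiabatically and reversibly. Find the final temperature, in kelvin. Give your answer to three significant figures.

T₂ ≈ 703 K

For a reversible adiabat TV^(γ−1) is constant, so T₂ = T₁ (V₁/V₂)^(γ−1).
T₂ = 290 × (7.31/1.95)^(0.67) = 702.9 K.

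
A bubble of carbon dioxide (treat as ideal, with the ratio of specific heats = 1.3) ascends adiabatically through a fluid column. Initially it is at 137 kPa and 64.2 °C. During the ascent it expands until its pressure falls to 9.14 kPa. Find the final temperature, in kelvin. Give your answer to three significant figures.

T₂ ≈ 181 K

Along an adiabat T P^((1−γ)/γ) is constant, so T₂ = T₁ (P₂/P₁)^((γ−1)/γ).
T₁ = 64.2 °C = 337.3 K.
T₂ = 337.3 × (9.14/137)^(0.231) = 180.6 K.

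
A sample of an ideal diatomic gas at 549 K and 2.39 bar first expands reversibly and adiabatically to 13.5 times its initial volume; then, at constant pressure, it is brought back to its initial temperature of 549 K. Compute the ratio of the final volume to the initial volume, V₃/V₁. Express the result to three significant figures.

V₃/V₁ ≈ 38.2

For a diatomic ideal gas γ = 7/5.
Adiabatic step: V₂/V₁ = 13.5; T₂ = T₁·(1/13.5)^(2/5) = 193.8 K.
Isobaric step: V₃/V₂ = T₃/T₂ = 549/193.8.
V₃/V₁ = (V₂/V₁)(V₃/V₂) = 13.5 × (549/193.8) = 38.24.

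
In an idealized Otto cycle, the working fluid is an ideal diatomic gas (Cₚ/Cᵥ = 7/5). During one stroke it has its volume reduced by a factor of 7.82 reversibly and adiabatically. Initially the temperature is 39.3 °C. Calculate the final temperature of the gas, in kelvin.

T₂ ≈ 711 K

Adiabatic: T₁V₁^(γ−1) = T₂V₂^(γ−1) ⇒ T₂ = T₁ (V₁/V₂)^(γ−1).
T₁ = 39.3 °C = 312.4 K.
T₂ = 312.4 × 7.82^(2/5) = 711.3 K.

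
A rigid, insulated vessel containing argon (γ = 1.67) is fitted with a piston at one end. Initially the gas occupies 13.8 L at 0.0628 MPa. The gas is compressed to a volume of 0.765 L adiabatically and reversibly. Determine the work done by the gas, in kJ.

W ≈ -7.69 kJ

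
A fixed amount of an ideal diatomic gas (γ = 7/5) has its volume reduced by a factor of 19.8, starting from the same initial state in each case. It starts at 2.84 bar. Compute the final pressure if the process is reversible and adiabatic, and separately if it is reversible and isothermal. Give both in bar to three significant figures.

adiabatic: 186 bar; isothermal: 56.2 bar

Isothermal: P₂ = P₁(V₁/V₂) = 2.84×19.8 = 56.23 bar.
Adiabatic: P₂ = P₁(V₁/V₂)^γ = 2.84×19.8^(7/5) = 185.6 bar.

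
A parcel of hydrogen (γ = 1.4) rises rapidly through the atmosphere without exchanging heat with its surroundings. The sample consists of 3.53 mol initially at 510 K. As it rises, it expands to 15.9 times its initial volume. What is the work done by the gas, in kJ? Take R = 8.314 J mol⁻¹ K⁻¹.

W ≈ 25.0 kJ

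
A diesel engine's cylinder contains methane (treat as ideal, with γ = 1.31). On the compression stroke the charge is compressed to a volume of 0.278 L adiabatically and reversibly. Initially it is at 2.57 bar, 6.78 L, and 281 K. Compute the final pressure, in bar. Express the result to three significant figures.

P₂ ≈ 169 bar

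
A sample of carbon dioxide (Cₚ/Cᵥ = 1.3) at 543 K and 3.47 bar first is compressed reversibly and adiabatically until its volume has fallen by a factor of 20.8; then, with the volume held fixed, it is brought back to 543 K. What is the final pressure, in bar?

P₃ ≈ 72.2 bar

Adiabatic step (PV^γ = const): P₂ = 3.47×20.8^(1.3) = 179.4 bar; T₂ = 543×20.8^(0.3) = 1350 K.
Isochoric: P₃ = P₂(T₃/T₂) = 179.4 × (543/1350) = 72.18 bar.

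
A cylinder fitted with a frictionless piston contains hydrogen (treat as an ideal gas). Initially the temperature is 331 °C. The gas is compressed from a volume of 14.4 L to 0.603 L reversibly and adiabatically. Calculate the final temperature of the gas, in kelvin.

T₂ ≈ 2150 K

For a reversible adiabat TV^(γ−1) is constant, so T₂ = T₁ (V₁/V₂)^(γ−1).
For a diatomic ideal gas γ = 7/5, so γ−1 = 2/5.
T₁ = 331 °C = 604.1 K.
T₂ = 604.1 × (14.4/0.603)^(2/5) = 2150 K.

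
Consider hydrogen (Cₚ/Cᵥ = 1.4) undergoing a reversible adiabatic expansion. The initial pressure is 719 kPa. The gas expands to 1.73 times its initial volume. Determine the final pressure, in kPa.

P₂ ≈ 334 kPa

Since PV^γ is constant along a reversible adiabat, P₂ = P₁ (V₁/V₂)^γ.
P₂ = 719 × (1/1.73)^(1.4) = 333.8 kPa.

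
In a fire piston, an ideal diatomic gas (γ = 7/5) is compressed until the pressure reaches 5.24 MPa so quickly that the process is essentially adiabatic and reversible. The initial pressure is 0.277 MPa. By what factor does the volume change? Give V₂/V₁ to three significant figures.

From PV^γ = const, V₂/V₁ = (P₁/P₂)^(1/γ).
V₂/V₁ = (0.277/5.24)^(5/7) = 0.1225.

V₂/V₁ ≈ 0.122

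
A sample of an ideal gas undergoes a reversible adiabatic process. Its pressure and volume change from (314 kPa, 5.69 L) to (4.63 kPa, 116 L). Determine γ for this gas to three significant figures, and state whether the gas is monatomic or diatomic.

γ ≈ 1.40; diatomic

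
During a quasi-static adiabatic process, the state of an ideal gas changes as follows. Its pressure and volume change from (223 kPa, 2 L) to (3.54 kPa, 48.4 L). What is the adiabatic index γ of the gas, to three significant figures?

γ ≈ 1.30

PV^γ = const ⇒ γ = ln(P₂/P₁) / ln(V₁/V₂).
γ = ln(3.54/223) / ln(2/48.4) = 1.3.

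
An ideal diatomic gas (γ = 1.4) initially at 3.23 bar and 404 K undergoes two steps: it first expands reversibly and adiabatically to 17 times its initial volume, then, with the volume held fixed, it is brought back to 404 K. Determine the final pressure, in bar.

Adiabatic step (PV^γ = const): P₂ = 3.23×(1/17)^(1.4) = 0.06118 bar; T₂ = 404×(1/17)^(0.4) = 130.1 K.
Isochoric: P₃ = P₂(T₃/T₂) = 0.06118 × (404/130.1) = 0.19 bar.

P₃ ≈ 0.190 bar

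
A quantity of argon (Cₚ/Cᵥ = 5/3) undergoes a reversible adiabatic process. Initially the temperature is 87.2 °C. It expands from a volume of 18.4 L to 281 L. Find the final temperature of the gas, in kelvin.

T₂ ≈ 58.5 K

Adiabatic: T₁V₁^(γ−1) = T₂V₂^(γ−1) ⇒ T₂ = T₁ (V₁/V₂)^(γ−1).
T₁ = 87.2 °C = 360.3 K.
T₂ = 360.3 × (18.4/281)^(2/3) = 58.54 K.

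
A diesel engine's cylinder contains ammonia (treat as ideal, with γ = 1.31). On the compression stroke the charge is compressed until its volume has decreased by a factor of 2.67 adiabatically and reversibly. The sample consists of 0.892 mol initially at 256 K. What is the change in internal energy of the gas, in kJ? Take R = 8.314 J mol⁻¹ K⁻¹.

ΔU ≈ 2.18 kJ

For a reversible adiabat TV^(γ−1) is constant, so T₂ = T₁ (V₁/V₂)^(γ−1).
T₂ = 256 × 2.67^(0.31) = 347.1 K.
Q = 0, so ΔU = W_on_gas = nCᵥΔT with Cᵥ = R/(γ−1) = 26.82 J/(mol·K).
ΔU = 0.892 × 26.82 × (347.1 − 256) = 2179 J.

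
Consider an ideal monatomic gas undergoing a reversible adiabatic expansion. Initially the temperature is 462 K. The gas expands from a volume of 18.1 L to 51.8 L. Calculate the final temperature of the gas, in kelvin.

T₂ ≈ 229 K

Adiabatic: T₁V₁^(γ−1) = T₂V₂^(γ−1) ⇒ T₂ = T₁ (V₁/V₂)^(γ−1).
For a monatomic ideal gas γ = 5/3, so γ−1 = 2/3.
T₂ = 462 × (18.1/51.8)^(2/3) = 229.2 K.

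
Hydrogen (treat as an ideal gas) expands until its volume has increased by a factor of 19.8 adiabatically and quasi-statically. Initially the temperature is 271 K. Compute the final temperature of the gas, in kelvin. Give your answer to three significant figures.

T₂ ≈ 82.1 K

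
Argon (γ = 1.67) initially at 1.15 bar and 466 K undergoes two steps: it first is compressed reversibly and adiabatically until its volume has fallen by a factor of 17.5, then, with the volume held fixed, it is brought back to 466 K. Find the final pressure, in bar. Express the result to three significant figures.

P₃ ≈ 20.1 bar

Adiabatic step (PV^γ = const): P₂ = 1.15×17.5^(1.67) = 137 bar; T₂ = 466×17.5^(0.67) = 3171 K.
Isochoric: P₃ = P₂(T₃/T₂) = 137 × (466/3171) = 20.12 bar.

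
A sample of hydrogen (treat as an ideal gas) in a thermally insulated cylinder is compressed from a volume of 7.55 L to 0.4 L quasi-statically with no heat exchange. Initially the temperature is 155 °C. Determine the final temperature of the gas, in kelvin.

For a reversible adiabat TV^(γ−1) is constant, so T₂ = T₁ (V₁/V₂)^(γ−1).
For a diatomic ideal gas γ = 7/5, so γ−1 = 2/5.
T₁ = 155 °C = 428.1 K.
T₂ = 428.1 × (7.55/0.4)^(2/5) = 1387 K.

T₂ ≈ 1390 K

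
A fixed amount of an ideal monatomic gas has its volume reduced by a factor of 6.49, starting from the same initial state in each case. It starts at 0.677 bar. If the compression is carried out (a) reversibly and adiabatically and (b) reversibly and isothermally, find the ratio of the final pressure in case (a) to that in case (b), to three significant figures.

P_adiabatic / P_isothermal ≈ 3.48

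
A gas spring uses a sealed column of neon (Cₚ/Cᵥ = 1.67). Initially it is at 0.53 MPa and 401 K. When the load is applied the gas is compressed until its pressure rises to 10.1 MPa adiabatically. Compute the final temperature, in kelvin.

Adiabatic: T₂/T₁ = (P₂/P₁)^((γ−1)/γ).
T₂ = 401 × (10.1/0.53)^(0.401) = 1308 K.

T₂ ≈ 1310 K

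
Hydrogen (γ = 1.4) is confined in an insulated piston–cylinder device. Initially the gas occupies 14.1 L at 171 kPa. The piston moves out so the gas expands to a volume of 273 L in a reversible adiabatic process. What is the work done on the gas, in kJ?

P₂ = P₁(V₁/V₂)^γ = 171×(14.1/273)^(1.4) = 2.699 kPa.
For a reversible adiabat, W_by_gas = (P₁V₁ − P₂V₂)/(γ−1).
W_by = (171000×0.0141 − 2699×0.273) / (0.4) = 4185 J.
W_on_gas = −W_by = -4185 J.

W ≈ -4.19 kJ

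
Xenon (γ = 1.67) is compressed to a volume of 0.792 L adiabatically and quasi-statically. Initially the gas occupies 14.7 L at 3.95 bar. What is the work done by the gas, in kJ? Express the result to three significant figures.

W ≈ -52.7 kJ

P₂ = P₁(V₁/V₂)^γ = 3.95×(14.7/0.792)^(1.67) = 519 bar.
For a reversible adiabat, W_by_gas = (P₁V₁ − P₂V₂)/(γ−1).
W_by = (395000×0.0147 − 5.19×10^7×0.000792) / (0.67) = -52680 J.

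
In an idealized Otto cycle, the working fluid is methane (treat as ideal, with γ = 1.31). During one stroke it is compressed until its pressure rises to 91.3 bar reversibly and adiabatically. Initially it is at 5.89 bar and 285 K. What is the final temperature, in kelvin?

T₂ ≈ 545 K

Along an adiabat T P^((1−γ)/γ) is constant, so T₂ = T₁ (P₂/P₁)^((γ−1)/γ).
T₂ = 285 × (91.3/5.89)^(0.237) = 545.2 K.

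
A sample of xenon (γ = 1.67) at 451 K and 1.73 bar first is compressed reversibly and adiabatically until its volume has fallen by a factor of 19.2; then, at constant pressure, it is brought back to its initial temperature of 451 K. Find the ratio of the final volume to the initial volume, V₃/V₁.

V₃/V₁ ≈ 0.00719

Adiabatic step: V₂/V₁ = 0.05208; T₂ = T₁·19.2^(0.67) = 3266 K.
Isobaric step: V₃/V₂ = T₃/T₂ = 451/3266.
V₃/V₁ = (V₂/V₁)(V₃/V₂) = 0.05208 × (451/3266) = 0.007193.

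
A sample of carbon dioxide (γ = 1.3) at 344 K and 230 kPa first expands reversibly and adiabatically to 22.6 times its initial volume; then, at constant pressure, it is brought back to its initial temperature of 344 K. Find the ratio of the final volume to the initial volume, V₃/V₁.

Adiabatic step: V₂/V₁ = 22.6; T₂ = T₁·(1/22.6)^(0.3) = 135 K.
Isobaric step: V₃/V₂ = T₃/T₂ = 344/135.
V₃/V₁ = (V₂/V₁)(V₃/V₂) = 22.6 × (344/135) = 57.59.

V₃/V₁ ≈ 57.6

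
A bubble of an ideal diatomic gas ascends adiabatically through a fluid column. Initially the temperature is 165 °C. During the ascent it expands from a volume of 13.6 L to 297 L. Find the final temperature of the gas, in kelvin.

T₂ ≈ 128 K

For a reversible adiabat TV^(γ−1) is constant, so T₂ = T₁ (V₁/V₂)^(γ−1).
For a diatomic ideal gas γ = 7/5, so γ−1 = 2/5.
T₁ = 165 °C = 438.1 K.
T₂ = 438.1 × (13.6/297)^(2/5) = 127.6 K.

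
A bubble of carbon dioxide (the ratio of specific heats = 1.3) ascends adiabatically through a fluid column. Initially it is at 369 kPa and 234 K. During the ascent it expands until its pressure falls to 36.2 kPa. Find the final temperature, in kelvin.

T₂ ≈ 137 K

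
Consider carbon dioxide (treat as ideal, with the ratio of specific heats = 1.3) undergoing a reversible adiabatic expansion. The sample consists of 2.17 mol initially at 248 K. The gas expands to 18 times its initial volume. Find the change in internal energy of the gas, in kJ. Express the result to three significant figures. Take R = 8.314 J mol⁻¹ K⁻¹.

For a reversible adiabat TV^(γ−1) is constant, so T₂ = T₁ (V₁/V₂)^(γ−1).
T₂ = 248 × (1/18)^(0.3) = 104.2 K.
Q = 0, so ΔU = W_on_gas = nCᵥΔT with Cᵥ = R/(γ−1) = 27.71 J/(mol·K).
ΔU = 2.17 × 27.71 × (104.2 − 248) = -8648 J.

ΔU ≈ -8.65 kJ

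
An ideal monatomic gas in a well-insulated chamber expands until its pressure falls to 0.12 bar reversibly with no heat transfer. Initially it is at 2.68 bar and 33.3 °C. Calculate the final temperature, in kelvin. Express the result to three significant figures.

Adiabatic: T₂/T₁ = (P₂/P₁)^((γ−1)/γ).
For a monatomic ideal gas γ = 5/3, so (γ−1)/γ = 2/5.
T₁ = 33.3 °C = 306.4 K.
T₂ = 306.4 × (0.12/2.68)^(2/5) = 88.47 K.

T₂ ≈ 88.5 K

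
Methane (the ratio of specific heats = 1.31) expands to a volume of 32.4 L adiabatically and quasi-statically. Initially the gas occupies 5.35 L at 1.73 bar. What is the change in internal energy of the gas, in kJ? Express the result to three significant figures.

P₂ = P₁(V₁/V₂)^γ = 1.73×(5.35/32.4)^(1.31) = 0.1634 bar.
For a reversible adiabat, W_by_gas = (P₁V₁ − P₂V₂)/(γ−1).
W_by = (173000×0.00535 − 16340×0.0324) / (0.31) = 1277 J.
Q = 0 ⇒ ΔU = −W_by = -1277 J.

ΔU ≈ -1.28 kJ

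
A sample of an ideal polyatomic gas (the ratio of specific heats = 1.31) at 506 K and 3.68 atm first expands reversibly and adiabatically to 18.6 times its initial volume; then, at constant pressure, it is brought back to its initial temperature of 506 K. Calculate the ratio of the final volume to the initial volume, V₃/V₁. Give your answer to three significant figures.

V₃/V₁ ≈ 46.0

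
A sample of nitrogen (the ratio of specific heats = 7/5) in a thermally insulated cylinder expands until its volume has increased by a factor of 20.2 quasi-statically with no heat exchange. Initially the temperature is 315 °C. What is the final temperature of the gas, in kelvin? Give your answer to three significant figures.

T₂ ≈ 177 K

Adiabatic: T₁V₁^(γ−1) = T₂V₂^(γ−1) ⇒ T₂ = T₁ (V₁/V₂)^(γ−1).
T₁ = 315 °C = 588.1 K.
T₂ = 588.1 × (1/20.2)^(2/5) = 176.7 K.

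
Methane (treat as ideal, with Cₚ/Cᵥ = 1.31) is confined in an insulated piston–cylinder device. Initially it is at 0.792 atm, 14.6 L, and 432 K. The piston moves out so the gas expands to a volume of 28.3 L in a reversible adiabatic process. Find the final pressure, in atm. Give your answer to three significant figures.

Since PV^γ is constant along a reversible adiabat, P₂ = P₁ (V₁/V₂)^γ.
P₂ = 0.792 × (14.6/28.3)^(1.31) = 0.3328 atm.

P₂ ≈ 0.333 atm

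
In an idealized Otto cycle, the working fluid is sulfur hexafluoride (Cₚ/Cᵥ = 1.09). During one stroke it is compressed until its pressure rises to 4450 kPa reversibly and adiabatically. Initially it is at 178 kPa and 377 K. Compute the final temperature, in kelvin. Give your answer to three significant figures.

Adiabatic: T₂/T₁ = (P₂/P₁)^((γ−1)/γ).
T₂ = 377 × (4450/178)^(0.0826) = 491.8 K.

T₂ ≈ 492 K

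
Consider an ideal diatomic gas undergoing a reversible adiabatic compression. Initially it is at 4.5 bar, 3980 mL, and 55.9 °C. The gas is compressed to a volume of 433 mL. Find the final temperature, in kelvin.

T₂ ≈ 799 K

For a reversible adiabat TV^(γ−1) is constant, so T₂ = T₁ (V₁/V₂)^(γ−1).
γ = 7/5 for a diatomic ideal gas.
T₁ = 55.9 °C = 329 K.
T₂ = 329 × (3980/433)^(2/5) = 799.1 K.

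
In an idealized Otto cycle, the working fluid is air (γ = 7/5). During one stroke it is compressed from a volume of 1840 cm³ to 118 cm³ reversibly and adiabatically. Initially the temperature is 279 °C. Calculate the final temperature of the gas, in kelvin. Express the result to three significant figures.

T₂ ≈ 1660 K

For a reversible adiabat TV^(γ−1) is constant, so T₂ = T₁ (V₁/V₂)^(γ−1).
T₁ = 279 °C = 552.1 K.
T₂ = 552.1 × (1840/118)^(2/5) = 1657 K.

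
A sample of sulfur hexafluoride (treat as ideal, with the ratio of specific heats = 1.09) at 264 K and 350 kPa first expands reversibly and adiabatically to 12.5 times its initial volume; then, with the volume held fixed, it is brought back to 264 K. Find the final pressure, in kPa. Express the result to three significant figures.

Adiabatic step (PV^γ = const): P₂ = 350×(1/12.5)^(1.09) = 22.31 kPa; T₂ = 264×(1/12.5)^(0.09) = 210.3 K.
Isochoric: P₃ = P₂(T₃/T₂) = 22.31 × (264/210.3) = 28 kPa.

P₃ ≈ 28.0 kPa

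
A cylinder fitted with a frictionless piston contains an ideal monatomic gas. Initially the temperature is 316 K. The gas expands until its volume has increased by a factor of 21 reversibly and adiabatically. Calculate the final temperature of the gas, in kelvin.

Adiabatic: T₁V₁^(γ−1) = T₂V₂^(γ−1) ⇒ T₂ = T₁ (V₁/V₂)^(γ−1).
For a monatomic ideal gas γ = 5/3, so γ−1 = 2/3.
T₂ = 316 × (1/21)^(2/3) = 41.52 K.

T₂ ≈ 41.5 K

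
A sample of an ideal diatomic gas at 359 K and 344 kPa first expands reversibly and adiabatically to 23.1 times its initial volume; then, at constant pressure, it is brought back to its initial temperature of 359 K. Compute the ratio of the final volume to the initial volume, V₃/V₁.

For a diatomic ideal gas γ = 7/5.
Adiabatic step: V₂/V₁ = 23.1; T₂ = T₁·(1/23.1)^(2/5) = 102.2 K.
Isobaric step: V₃/V₂ = T₃/T₂ = 359/102.2.
V₃/V₁ = (V₂/V₁)(V₃/V₂) = 23.1 × (359/102.2) = 81.11.

V₃/V₁ ≈ 81.1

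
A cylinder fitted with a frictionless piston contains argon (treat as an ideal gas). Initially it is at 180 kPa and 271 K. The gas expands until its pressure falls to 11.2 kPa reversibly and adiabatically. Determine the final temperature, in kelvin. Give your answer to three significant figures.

T₂ ≈ 89.2 K

Along an adiabat T P^((1−γ)/γ) is constant, so T₂ = T₁ (P₂/P₁)^((γ−1)/γ).
For a monatomic ideal gas γ = 5/3, so (γ−1)/γ = 2/5.
T₂ = 271 × (11.2/180)^(2/5) = 89.24 K.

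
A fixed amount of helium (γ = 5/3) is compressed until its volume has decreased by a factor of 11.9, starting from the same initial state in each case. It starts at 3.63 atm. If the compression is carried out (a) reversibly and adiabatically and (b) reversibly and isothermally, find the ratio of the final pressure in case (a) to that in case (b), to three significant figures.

Isothermal: P_b = P₁(V₁/V₂) = 3.63×11.9.
Adiabatic: P_a = P₁(V₁/V₂)^γ = 3.63×11.9^(5/3).
P_a/P_b = (V₁/V₂)^(γ−1) = 11.9^(2/3) = 5.212.

P_adiabatic / P_isothermal ≈ 5.21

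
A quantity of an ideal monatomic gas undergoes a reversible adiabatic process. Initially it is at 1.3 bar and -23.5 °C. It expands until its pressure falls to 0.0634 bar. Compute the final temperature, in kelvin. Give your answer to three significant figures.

T₂ ≈ 74.6 K

Adiabatic: T₂/T₁ = (P₂/P₁)^((γ−1)/γ).
For a monatomic ideal gas γ = 5/3, so (γ−1)/γ = 2/5.
T₁ = -23.5 °C = 249.6 K.
T₂ = 249.6 × (0.0634/1.3)^(2/5) = 74.57 K.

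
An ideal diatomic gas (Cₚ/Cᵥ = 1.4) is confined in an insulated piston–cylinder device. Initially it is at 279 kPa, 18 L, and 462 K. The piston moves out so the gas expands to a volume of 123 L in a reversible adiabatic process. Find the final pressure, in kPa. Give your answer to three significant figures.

P₂ ≈ 18.9 kPa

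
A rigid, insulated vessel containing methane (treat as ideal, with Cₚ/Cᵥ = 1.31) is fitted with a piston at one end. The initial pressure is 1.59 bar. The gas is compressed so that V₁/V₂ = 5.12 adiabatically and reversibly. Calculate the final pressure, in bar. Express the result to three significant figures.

P₂ ≈ 13.5 bar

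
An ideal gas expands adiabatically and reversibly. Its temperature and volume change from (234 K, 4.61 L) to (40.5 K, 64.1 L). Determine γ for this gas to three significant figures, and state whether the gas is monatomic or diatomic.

γ ≈ 1.67; monatomic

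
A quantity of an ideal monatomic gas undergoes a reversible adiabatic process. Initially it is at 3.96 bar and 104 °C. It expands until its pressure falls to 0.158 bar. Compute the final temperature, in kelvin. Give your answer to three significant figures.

T₂ ≈ 104 K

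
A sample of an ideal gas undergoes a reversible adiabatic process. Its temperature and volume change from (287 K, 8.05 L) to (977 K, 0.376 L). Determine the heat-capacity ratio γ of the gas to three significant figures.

γ ≈ 1.40

TV^(γ−1) = const ⇒ γ − 1 = ln(T₂/T₁) / ln(V₁/V₂).
γ = 1 + ln(977/287) / ln(8.05/0.376) = 1.4.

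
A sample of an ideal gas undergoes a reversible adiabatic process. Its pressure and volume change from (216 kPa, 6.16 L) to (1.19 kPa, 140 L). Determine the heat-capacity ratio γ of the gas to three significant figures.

PV^γ = const ⇒ γ = ln(P₂/P₁) / ln(V₁/V₂).
γ = ln(1.19/216) / ln(6.16/140) = 1.665.

γ ≈ 1.67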